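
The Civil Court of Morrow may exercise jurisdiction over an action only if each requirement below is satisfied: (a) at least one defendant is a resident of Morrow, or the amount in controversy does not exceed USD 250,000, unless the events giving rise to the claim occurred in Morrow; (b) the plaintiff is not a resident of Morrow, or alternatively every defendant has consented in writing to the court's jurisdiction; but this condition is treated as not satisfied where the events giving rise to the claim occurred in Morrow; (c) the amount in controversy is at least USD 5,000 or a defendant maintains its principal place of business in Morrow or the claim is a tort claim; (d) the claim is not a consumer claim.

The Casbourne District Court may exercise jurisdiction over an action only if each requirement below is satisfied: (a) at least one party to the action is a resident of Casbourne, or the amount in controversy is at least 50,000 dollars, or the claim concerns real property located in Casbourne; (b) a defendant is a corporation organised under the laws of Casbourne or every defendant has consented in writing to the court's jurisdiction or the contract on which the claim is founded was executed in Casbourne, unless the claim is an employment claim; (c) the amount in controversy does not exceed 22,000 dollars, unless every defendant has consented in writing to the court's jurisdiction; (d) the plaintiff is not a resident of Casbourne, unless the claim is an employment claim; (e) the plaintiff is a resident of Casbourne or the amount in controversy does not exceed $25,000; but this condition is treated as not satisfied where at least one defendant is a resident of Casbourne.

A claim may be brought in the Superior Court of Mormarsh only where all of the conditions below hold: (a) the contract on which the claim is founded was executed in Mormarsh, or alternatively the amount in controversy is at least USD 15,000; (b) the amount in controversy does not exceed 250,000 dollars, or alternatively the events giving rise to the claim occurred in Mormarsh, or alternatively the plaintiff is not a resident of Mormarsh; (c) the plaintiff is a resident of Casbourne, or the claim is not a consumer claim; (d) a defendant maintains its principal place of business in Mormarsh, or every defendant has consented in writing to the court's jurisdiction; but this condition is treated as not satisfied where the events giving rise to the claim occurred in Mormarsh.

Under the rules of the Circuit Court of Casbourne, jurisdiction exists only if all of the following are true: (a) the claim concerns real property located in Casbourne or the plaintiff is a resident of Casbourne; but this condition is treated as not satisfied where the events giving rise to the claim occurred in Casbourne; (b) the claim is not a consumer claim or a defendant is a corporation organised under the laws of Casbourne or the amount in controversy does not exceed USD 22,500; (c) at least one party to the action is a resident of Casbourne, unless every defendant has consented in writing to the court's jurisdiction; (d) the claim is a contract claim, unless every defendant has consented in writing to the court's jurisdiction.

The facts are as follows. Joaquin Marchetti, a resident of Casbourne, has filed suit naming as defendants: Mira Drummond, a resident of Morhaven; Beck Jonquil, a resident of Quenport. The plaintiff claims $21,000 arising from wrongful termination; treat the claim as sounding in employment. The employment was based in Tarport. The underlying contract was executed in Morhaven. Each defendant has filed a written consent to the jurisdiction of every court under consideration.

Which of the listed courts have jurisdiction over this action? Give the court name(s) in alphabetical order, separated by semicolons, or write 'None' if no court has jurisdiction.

the Casbourne District Court; the Circuit Court of Casbourne; the Civil Court of Morrow; the Superior Court of Mormarsh

The Civil Court of Morrow:
  (a) The amount in controversy is 21,000 dollars, within the USD 250,000 ceiling, so one alternative holds. Met.
  (b) The plaintiff resides in Casbourne, which is not Morrow — that alternative is enough. And the carve-out is inapplicable — the operative events occurred in Tarport, not Morrow. Satisfied.
  (c) The amount in controversy is 21,000 dollars, which meets the USD 5,000 floor, so one alternative holds. Met.
  (d) The claim is an employment claim, not a consumer claim. Condition met.
  → The court has jurisdiction.
The Casbourne District Court:
  (a) Joaquin Marchetti resides in Casbourne, which satisfies one of the alternatives. Condition met.
  (b) Every defendant has filed written consent, so one alternative holds. Satisfied.
  (c) The amount in controversy is 21,000 dollars, within the 22,000 dollars ceiling. Met.
  (d) The plaintiff resides in Casbourne. However, the claim is an employment claim, so the 'unless' proviso supplies this condition. Condition met.
  (e) The plaintiff resides in Casbourne — that alternative is enough. The exception is not triggered, since no defendant resides in Casbourne (they reside in Morhaven, Quenport). Satisfied.
  → Every requirement is satisfied — jurisdiction.
The Superior Court of Mormarsh:
  (a) The amount in controversy is $21,000, which meets the 15,000 dollars floor — that alternative is enough. Met.
  (b) The amount in controversy is 21,000 dollars, within the $250,000 ceiling, which satisfies one of the alternatives. Met.
  (c) The plaintiff resides in Casbourne, so one alternative holds. Satisfied.
  (d) Every defendant has filed written consent — that alternative is enough. And the carve-out is inapplicable — the operative events occurred in Tarport, not Mormarsh. Met.
  → The court has jurisdiction.
The Circuit Court of Casbourne:
  (a) The plaintiff resides in Casbourne, which satisfies one of the alternatives. The carve-out does not apply: the operative events occurred in Tarport, not Casbourne. Satisfied.
  (b) The claim is an employment claim, not a consumer claim, so this disjunct is met. Satisfied.
  (c) Joaquin Marchetti resides in Casbourne. Met.
  (d) The claim is an employment claim, not a contract claim. The proviso rescues it, though: every defendant has filed written consent. Condition met.
  → All conditions met; jurisdiction exists.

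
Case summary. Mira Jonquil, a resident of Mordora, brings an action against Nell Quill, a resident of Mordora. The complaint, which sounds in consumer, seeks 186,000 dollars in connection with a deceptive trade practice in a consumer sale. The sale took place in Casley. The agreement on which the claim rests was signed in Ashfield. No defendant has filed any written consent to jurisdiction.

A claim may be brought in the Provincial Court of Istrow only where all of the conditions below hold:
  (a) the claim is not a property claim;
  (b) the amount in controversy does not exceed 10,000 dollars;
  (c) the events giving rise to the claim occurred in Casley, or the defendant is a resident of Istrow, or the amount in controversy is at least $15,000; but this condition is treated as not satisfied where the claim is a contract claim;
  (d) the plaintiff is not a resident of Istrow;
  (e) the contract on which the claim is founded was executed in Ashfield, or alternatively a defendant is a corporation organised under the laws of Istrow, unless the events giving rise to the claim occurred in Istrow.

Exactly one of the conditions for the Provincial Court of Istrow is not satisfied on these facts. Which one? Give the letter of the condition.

(b)

The Provincial Court of Istrow:
  (a) The claim is a consumer claim, not a property claim. Met.
  (b) The amount in controversy is USD 186,000, above the $10,000 ceiling. Fails.
  (c) The operative events occurred in Casley, so one alternative holds. And the carve-out is inapplicable — the claim is a consumer claim, not a contract claim. Satisfied.
  (d) The plaintiff resides in Mordora, which is not Istrow. Met.
  (e) The contract was executed in Ashfield — that alternative is enough. Condition met.
Only condition (b) fails.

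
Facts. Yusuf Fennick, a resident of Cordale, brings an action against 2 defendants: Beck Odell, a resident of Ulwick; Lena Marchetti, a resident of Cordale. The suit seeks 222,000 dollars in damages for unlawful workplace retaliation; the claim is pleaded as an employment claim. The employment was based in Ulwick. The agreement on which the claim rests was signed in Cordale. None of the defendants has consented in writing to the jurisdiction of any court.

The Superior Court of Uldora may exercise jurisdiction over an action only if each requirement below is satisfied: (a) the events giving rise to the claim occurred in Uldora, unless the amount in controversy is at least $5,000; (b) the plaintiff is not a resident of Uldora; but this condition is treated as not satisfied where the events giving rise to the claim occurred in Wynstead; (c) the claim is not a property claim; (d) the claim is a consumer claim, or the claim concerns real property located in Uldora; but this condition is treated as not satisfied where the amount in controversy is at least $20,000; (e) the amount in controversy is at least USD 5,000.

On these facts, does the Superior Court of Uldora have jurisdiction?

The Superior Court of Uldora:
  (a) The operative events occurred in Ulwick, not Uldora. But the amount in controversy is 222,000 dollars, which meets the USD 5,000 floor, and the 'unless' clause therefore excuses the requirement. Condition met.
  (b) The plaintiff resides in Cordale, which is not Uldora. The exception is not triggered, since the operative events occurred in Ulwick, not Wynstead. Satisfied.
  (c) The claim is an employment claim, not a property claim. Met.
  (d) The claim is an employment claim, not a consumer claim; the claim does not concern real property — none of the alternatives is met. Fails.
  (e) The amount in controversy is USD 222,000, which meets the $5,000 floor. Satisfied.
  → At least one condition fails; no jurisdiction.

No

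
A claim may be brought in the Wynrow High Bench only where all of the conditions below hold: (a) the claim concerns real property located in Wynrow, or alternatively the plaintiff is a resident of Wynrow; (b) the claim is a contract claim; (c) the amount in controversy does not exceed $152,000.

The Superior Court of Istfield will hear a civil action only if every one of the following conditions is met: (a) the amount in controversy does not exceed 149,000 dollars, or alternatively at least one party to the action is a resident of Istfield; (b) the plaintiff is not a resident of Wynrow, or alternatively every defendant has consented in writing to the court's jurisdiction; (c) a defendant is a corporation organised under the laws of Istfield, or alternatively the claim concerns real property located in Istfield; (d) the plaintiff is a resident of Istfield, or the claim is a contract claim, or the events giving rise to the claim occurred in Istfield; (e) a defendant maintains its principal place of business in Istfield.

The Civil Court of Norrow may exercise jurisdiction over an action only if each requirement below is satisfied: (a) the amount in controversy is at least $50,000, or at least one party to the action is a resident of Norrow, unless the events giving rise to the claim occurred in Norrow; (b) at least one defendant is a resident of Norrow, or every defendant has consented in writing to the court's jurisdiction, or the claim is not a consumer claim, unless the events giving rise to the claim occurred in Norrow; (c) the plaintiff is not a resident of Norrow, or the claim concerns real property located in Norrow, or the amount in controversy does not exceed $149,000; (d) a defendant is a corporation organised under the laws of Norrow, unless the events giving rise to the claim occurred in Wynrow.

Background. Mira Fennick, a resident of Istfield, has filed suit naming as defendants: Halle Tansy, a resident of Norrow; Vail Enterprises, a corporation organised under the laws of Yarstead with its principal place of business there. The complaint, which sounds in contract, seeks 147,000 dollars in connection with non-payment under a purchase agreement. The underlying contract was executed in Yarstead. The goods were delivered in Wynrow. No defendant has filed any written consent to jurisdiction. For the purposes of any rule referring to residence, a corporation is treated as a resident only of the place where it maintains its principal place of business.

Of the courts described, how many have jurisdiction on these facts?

1

The Wynrow High Bench:
  (a) The claim does not concern real property; the plaintiff resides in Istfield, not Wynrow — every alternative fails. Condition not met.
  (b) The claim is a contract claim. Condition met.
  (c) The amount in controversy is $147,000, within the USD 152,000 ceiling. Met.
  → No jurisdiction.
The Superior Court of Istfield:
  (a) The amount in controversy is USD 147,000, within the 149,000 dollars ceiling, so this disjunct is met. Condition met.
  (b) The plaintiff resides in Istfield, which is not Wynrow, so this disjunct is met. Satisfied.
  (c) The corporate defendant(s) are organised in Yarstead, not Istfield; the claim does not concern real property — every alternative fails. Not satisfied.
  (d) The plaintiff resides in Istfield, so this disjunct is met. Met.
  (e) The corporate defendant(s) have their principal place of business in Yarstead, not Istfield. Fails.
  → The court lacks jurisdiction.
The Civil Court of Norrow:
  (a) The amount in controversy is USD 147,000, which meets the 50,000 dollars floor — that alternative is enough. Condition met.
  (b) Halle Tansy resides in Norrow — that alternative is enough. Met.
  (c) The plaintiff resides in Istfield, which is not Norrow — that alternative is enough. Satisfied.
  (d) The corporate defendant(s) are organised in Yarstead, not Norrow. The proviso rescues it, though: the operative events occurred in Wynrow. Satisfied.
  → The court has jurisdiction.
Courts with jurisdiction: the Civil Court of Norrow — 1 in total.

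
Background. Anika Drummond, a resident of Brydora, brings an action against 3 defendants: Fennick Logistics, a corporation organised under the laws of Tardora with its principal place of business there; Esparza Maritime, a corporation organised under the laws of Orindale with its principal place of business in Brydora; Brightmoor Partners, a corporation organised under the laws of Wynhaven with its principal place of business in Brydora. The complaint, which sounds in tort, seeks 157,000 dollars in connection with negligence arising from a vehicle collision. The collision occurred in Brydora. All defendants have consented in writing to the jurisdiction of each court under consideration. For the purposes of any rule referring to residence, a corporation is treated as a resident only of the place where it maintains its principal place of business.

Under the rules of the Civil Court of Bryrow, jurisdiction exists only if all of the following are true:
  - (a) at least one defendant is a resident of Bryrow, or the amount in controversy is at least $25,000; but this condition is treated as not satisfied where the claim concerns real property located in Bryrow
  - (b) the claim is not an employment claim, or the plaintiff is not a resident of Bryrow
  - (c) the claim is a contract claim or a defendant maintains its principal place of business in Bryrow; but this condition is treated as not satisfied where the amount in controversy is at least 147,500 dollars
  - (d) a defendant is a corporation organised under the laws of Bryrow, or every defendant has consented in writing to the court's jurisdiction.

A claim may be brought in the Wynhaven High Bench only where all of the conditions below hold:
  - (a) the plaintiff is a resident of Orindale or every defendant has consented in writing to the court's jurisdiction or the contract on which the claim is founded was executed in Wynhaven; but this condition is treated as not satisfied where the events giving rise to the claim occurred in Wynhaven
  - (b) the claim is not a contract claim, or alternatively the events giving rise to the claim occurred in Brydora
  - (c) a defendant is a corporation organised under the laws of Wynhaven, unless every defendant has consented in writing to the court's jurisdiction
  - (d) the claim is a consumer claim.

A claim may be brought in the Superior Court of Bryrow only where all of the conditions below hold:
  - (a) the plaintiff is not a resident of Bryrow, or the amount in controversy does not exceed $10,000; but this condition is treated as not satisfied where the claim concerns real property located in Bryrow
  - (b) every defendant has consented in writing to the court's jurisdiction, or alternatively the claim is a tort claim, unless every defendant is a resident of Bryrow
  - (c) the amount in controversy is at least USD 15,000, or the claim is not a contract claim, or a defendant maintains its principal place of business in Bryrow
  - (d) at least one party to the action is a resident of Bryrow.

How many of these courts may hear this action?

The Civil Court of Bryrow:
  (a) The amount in controversy is $157,000, which meets the 25,000 dollars floor, so this disjunct is met. The carve-out does not apply: the claim does not concern real property. Condition met.
  (b) The claim is a tort claim, not an employment claim, so this disjunct is met. Condition met.
  (c) The claim is a tort claim, not a contract claim; the corporate defendant(s) have their principal place of business in Brydora, Tardora, not Bryrow — none of the alternatives is met. Not met.
  (d) Every defendant has filed written consent, so one alternative holds. Condition met.
  → The court lacks jurisdiction.
The Wynhaven High Bench:
  (a) Every defendant has filed written consent, so this disjunct is met. And the carve-out is inapplicable — the operative events occurred in Brydora, not Wynhaven. Condition met.
  (b) The claim is a tort claim, not a contract claim, so this disjunct is met. Satisfied.
  (c) Brightmoor Partners is organised under the laws of Wynhaven. Satisfied.
  (d) The claim is a tort claim, not a consumer claim. Condition not met.
  → No jurisdiction.
The Superior Court of Bryrow:
  (a) The plaintiff resides in Brydora, which is not Bryrow — that alternative is enough. The carve-out does not apply: the claim does not concern real property. Satisfied.
  (b) Every defendant has filed written consent, so one alternative holds. Met.
  (c) The amount in controversy is USD 157,000, which meets the 15,000 dollars floor, so one alternative holds. Satisfied.
  (d) No party resides in Bryrow. Condition not met.
  → At least one condition fails; no jurisdiction.
No court satisfies all of its conditions.

0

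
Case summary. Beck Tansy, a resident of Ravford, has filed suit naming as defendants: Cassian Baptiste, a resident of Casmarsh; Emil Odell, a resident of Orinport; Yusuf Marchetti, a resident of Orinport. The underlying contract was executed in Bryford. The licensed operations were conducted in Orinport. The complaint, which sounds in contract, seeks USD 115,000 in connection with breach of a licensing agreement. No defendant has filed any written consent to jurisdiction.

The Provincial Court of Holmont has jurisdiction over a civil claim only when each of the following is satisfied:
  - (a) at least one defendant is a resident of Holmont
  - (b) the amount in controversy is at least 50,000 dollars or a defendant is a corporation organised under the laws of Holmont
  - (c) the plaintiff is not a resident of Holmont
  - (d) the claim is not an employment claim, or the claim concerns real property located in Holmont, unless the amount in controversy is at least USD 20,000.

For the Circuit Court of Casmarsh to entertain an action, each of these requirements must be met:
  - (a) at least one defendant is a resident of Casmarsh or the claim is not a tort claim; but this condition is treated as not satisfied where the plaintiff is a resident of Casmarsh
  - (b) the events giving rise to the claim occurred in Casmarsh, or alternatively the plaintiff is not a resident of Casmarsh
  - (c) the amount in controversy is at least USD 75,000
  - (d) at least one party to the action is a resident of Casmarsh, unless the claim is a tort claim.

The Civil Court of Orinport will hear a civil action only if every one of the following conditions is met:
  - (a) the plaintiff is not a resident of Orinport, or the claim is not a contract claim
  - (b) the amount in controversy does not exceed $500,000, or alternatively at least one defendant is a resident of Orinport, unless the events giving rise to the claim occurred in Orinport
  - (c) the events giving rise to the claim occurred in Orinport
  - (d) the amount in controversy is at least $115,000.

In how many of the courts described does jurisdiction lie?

The Provincial Court of Holmont:
  (a) No defendant resides in Holmont (they reside in Casmarsh, Orinport, Orinport). Condition not met.
  (b) The amount in controversy is 115,000 dollars, which meets the USD 50,000 floor, so this disjunct is met. Condition met.
  (c) The plaintiff resides in Ravford, which is not Holmont. Satisfied.
  (d) The claim is a contract claim, not an employment claim — that alternative is enough. Met.
  → No jurisdiction.
The Circuit Court of Casmarsh:
  (a) Cassian Baptiste resides in Casmarsh, so one alternative holds. The carve-out does not apply: the plaintiff resides in Ravford, not Casmarsh. Satisfied.
  (b) The plaintiff resides in Ravford, which is not Casmarsh, so this disjunct is met. Condition met.
  (c) The amount in controversy is USD 115,000, which meets the USD 75,000 floor. Satisfied.
  (d) Cassian Baptiste resides in Casmarsh. Condition met.
  → Every requirement is satisfied — jurisdiction.
The Civil Court of Orinport:
  (a) The plaintiff resides in Ravford, which is not Orinport, so this disjunct is met. Satisfied.
  (b) The amount in controversy is 115,000 dollars, within the $500,000 ceiling — that alternative is enough. Met.
  (c) The operative events occurred in Orinport. Met.
  (d) The amount in controversy is $115,000, which meets the USD 115,000 floor. Satisfied.
  → The court has jurisdiction.
Courts with jurisdiction: the Circuit Court of Casmarsh, the Civil Court of Orinport — 2 in total.

2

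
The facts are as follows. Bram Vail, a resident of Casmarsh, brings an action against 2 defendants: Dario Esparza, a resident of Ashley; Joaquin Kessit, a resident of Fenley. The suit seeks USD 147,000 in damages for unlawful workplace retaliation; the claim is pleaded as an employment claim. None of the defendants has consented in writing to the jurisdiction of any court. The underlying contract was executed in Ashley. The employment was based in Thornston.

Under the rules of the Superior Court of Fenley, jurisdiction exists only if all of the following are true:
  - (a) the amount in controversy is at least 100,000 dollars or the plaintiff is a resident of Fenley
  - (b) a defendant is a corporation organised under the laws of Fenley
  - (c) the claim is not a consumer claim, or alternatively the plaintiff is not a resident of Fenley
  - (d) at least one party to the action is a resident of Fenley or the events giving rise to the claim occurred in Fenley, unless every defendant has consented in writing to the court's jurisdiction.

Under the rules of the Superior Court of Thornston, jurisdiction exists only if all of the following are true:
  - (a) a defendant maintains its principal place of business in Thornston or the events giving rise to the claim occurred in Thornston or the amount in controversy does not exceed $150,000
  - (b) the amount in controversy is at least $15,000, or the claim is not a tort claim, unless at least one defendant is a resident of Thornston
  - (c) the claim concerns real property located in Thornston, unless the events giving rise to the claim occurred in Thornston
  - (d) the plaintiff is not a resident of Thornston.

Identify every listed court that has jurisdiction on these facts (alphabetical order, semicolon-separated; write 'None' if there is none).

the Superior Court of Thornston

The Superior Court of Fenley:
  (a) The amount in controversy is $147,000, which meets the $100,000 floor, so one alternative holds. Condition met.
  (b) No defendant is a corporation. Not met.
  (c) The claim is an employment claim, not a consumer claim, so this disjunct is met. Satisfied.
  (d) Joaquin Kessit resides in Fenley, so one alternative holds. Met.
  → Not every requirement is met — no jurisdiction.
The Superior Court of Thornston:
  (a) The operative events occurred in Thornston, which satisfies one of the alternatives. Satisfied.
  (b) The amount in controversy is USD 147,000, which meets the 15,000 dollars floor, so one alternative holds. Satisfied.
  (c) The claim does not concern real property. However, the operative events occurred in Thornston, so the 'unless' proviso supplies this condition. Met.
  (d) The plaintiff resides in Casmarsh, which is not Thornston. Met.
  → All conditions met; jurisdiction exists.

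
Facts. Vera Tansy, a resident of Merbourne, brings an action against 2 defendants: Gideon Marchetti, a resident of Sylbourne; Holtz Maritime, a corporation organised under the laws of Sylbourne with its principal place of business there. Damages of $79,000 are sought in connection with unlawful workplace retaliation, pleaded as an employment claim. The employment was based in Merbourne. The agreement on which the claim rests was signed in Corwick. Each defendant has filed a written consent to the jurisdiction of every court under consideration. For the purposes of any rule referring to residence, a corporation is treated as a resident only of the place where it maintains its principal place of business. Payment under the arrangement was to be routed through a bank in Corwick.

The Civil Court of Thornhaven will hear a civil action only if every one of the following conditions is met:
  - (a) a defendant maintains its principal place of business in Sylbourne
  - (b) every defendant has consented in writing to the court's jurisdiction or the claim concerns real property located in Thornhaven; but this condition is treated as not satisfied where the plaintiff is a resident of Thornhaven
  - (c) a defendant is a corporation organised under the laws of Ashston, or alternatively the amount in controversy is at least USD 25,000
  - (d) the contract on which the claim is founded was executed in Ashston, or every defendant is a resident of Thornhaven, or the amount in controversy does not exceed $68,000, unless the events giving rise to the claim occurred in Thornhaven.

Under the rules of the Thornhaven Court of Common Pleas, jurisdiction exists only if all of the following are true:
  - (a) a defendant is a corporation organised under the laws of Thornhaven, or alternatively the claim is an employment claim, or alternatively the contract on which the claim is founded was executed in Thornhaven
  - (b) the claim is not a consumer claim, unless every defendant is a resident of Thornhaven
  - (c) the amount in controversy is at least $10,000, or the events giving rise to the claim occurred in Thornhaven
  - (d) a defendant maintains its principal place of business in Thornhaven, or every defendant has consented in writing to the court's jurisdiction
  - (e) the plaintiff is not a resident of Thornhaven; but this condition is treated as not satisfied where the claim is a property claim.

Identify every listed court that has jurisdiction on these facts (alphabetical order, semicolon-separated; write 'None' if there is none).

The Civil Court of Thornhaven:
  (a) Holtz Maritime has its principal place of business in Sylbourne. Condition met.
  (b) Every defendant has filed written consent, so this disjunct is met. The exception is not triggered, since the plaintiff resides in Merbourne, not Thornhaven. Met.
  (c) The amount in controversy is $79,000, which meets the USD 25,000 floor, so one alternative holds. Satisfied.
  (d) The contract was executed in Corwick, not Ashston; the defendants reside as follows — Gideon Marchetti in Sylbourne, Holtz Maritime in Sylbourne — not all in Thornhaven; the amount in controversy is USD 79,000, above the 68,000 dollars ceiling — none of the alternatives is met. The proviso offers no rescue either, since the operative events occurred in Merbourne, not Thornhaven. Not met.
  → No jurisdiction.
The Thornhaven Court of Common Pleas:
  (a) The claim is an employment claim, so this disjunct is met. Condition met.
  (b) The claim is an employment claim, not a consumer claim. Met.
  (c) The amount in controversy is 79,000 dollars, which meets the USD 10,000 floor, which satisfies one of the alternatives. Condition met.
  (d) Every defendant has filed written consent — that alternative is enough. Met.
  (e) The plaintiff resides in Merbourne, which is not Thornhaven. And the carve-out is inapplicable — the claim is an employment claim, not a property claim. Satisfied.
  → All conditions met; jurisdiction exists.

the Thornhaven Court of Common Pleas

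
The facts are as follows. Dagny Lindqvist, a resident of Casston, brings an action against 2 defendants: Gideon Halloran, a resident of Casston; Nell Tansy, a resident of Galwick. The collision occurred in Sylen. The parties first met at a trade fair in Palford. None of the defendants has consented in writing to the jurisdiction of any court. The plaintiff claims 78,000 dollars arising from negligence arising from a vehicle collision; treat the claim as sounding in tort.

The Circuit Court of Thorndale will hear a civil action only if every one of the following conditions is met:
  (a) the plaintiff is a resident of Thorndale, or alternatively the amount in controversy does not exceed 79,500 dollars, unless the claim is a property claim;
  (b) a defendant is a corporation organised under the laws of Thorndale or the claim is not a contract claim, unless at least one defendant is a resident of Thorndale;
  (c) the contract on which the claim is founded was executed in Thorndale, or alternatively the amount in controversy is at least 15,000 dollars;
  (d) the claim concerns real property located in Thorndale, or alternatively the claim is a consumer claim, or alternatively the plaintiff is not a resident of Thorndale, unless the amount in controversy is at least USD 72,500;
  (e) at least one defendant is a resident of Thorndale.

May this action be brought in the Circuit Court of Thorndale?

The Circuit Court of Thorndale:
  (a) The amount in controversy is 78,000 dollars, within the USD 79,500 ceiling — that alternative is enough. Condition met.
  (b) The claim is a tort claim, not a contract claim, which satisfies one of the alternatives. Condition met.
  (c) The amount in controversy is 78,000 dollars, which meets the USD 15,000 floor — that alternative is enough. Satisfied.
  (d) The plaintiff resides in Casston, which is not Thorndale, so one alternative holds. Satisfied.
  (e) No defendant resides in Thorndale (they reside in Casston, Galwick). Condition not met.
  → The court lacks jurisdiction.

No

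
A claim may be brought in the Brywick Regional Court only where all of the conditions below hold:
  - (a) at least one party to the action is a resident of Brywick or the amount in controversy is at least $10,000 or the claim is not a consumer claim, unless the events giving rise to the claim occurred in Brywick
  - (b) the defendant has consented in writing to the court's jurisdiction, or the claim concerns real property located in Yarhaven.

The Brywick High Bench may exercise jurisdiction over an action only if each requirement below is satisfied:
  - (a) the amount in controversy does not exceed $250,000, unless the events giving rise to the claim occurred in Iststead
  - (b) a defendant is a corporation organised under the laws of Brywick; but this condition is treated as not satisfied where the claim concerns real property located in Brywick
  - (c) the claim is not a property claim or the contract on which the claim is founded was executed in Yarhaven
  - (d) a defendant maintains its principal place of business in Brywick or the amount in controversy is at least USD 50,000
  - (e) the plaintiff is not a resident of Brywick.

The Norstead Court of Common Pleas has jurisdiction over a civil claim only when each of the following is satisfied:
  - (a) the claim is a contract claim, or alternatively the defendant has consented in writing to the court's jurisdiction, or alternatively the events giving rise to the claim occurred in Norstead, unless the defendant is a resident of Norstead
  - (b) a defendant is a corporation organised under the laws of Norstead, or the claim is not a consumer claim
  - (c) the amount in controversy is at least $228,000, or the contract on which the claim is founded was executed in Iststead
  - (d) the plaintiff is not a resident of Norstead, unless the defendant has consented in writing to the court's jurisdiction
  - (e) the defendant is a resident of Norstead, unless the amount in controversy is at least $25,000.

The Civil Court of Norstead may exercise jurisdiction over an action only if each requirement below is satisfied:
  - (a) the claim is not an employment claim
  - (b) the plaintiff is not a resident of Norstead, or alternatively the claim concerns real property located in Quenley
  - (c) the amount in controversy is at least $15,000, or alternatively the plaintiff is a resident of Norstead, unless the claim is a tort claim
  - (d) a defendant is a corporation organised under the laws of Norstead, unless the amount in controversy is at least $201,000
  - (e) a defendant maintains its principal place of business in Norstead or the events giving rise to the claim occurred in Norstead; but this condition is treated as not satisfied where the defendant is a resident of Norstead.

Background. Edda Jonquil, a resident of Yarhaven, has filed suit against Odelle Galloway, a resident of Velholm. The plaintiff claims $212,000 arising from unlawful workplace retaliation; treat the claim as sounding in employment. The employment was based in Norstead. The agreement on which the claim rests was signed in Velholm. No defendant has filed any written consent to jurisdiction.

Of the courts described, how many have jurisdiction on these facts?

The Brywick Regional Court:
  (a) The amount in controversy is $212,000, which meets the $10,000 floor, so this disjunct is met. Met.
  (b) No such written consent has been filed; the claim does not concern real property — none of the alternatives is met. Fails.
  → The court lacks jurisdiction.
The Brywick High Bench:
  (a) The amount in controversy is $212,000, within the 250,000 dollars ceiling. Met.
  (b) No defendant is a corporation. Not satisfied.
  (c) The claim is an employment claim, not a property claim, so one alternative holds. Met.
  (d) The amount in controversy is $212,000, which meets the USD 50,000 floor, so one alternative holds. Condition met.
  (e) The plaintiff resides in Yarhaven, which is not Brywick. Condition met.
  → No jurisdiction.
The Norstead Court of Common Pleas:
  (a) The operative events occurred in Norstead — that alternative is enough. Condition met.
  (b) The claim is an employment claim, not a consumer claim — that alternative is enough. Satisfied.
  (c) The amount in controversy is 212,000 dollars, below the $228,000 floor; the contract was executed in Velholm, not Iststead — every alternative fails. Not met.
  (d) The plaintiff resides in Yarhaven, which is not Norstead. Satisfied.
  (e) The defendant resides in Velholm, not Norstead. However, the amount in controversy is USD 212,000, which meets the 25,000 dollars floor, so the 'unless' proviso supplies this condition. Condition met.
  → At least one condition fails; no jurisdiction.
The Civil Court of Norstead:
  (a) The claim is an employment claim. Fails.
  (b) The plaintiff resides in Yarhaven, which is not Norstead — that alternative is enough. Condition met.
  (c) The amount in controversy is 212,000 dollars, which meets the 15,000 dollars floor, so this disjunct is met. Satisfied.
  (d) No defendant is a corporation. The proviso rescues it, though: the amount in controversy is 212,000 dollars, which meets the $201,000 floor. Satisfied.
  (e) The operative events occurred in Norstead — that alternative is enough. And the carve-out is inapplicable — the defendant resides in Velholm, not Norstead. Condition met.
  → Not every requirement is met — no jurisdiction.
No court satisfies all of its conditions.

0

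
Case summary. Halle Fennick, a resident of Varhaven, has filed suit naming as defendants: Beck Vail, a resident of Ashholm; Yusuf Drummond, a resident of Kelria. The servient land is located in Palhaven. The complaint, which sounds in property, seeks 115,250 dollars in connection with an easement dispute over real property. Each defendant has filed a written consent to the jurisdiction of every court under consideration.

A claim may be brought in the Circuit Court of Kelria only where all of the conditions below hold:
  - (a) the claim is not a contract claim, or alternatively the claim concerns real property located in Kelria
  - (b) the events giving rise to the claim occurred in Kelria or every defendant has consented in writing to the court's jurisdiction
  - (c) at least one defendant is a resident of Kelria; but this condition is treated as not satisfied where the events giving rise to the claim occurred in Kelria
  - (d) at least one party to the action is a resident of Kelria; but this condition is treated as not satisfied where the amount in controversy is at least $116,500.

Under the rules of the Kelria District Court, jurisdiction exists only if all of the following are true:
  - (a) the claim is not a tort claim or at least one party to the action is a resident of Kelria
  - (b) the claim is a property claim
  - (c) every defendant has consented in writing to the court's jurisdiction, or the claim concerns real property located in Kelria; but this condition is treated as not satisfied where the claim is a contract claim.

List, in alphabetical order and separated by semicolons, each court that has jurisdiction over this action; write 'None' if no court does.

the Circuit Court of Kelria; the Kelria District Court

The Circuit Court of Kelria:
  (a) The claim is a property claim, not a contract claim, so this disjunct is met. Met.
  (b) Every defendant has filed written consent, so one alternative holds. Satisfied.
  (c) Yusuf Drummond resides in Kelria. And the carve-out is inapplicable — the operative events occurred in Palhaven, not Kelria. Satisfied.
  (d) Yusuf Drummond resides in Kelria. The carve-out does not apply: the amount in controversy is 115,250 dollars, below the $116,500 floor. Met.
  → Every requirement is satisfied — jurisdiction.
The Kelria District Court:
  (a) The claim is a property claim, not a tort claim — that alternative is enough. Met.
  (b) The claim is a property claim. Condition met.
  (c) Every defendant has filed written consent, which satisfies one of the alternatives. The carve-out does not apply: the claim is a property claim, not a contract claim. Satisfied.
  → Jurisdiction lies.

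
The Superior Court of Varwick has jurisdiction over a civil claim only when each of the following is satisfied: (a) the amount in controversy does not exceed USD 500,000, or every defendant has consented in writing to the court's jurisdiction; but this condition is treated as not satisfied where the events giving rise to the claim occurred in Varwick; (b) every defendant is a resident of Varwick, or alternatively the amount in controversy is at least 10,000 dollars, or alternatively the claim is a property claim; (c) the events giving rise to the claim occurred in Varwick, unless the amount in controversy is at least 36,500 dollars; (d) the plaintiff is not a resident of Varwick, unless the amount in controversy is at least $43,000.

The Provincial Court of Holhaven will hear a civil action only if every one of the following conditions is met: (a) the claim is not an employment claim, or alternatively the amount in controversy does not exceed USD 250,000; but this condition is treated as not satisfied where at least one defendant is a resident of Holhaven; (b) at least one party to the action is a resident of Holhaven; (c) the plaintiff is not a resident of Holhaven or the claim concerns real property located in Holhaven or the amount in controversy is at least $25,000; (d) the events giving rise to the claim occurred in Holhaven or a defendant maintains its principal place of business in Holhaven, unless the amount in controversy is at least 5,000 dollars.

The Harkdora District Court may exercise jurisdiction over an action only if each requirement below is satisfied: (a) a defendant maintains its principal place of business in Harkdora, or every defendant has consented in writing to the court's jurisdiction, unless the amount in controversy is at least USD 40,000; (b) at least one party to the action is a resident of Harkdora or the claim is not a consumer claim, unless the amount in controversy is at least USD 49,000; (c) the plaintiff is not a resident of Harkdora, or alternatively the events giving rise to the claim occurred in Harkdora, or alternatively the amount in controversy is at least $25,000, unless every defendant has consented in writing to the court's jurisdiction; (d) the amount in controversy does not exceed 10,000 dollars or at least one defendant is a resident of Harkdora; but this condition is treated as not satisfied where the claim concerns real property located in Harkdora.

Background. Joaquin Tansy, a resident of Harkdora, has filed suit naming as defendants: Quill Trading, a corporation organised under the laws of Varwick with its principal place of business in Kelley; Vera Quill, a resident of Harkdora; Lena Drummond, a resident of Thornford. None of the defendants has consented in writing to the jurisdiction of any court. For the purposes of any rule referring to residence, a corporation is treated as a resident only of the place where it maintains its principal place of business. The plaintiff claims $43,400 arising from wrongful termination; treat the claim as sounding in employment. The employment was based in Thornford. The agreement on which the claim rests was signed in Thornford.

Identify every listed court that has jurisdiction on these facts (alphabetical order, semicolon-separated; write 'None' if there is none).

The Superior Court of Varwick:
  (a) The amount in controversy is 43,400 dollars, within the 500,000 dollars ceiling, which satisfies one of the alternatives. The carve-out does not apply: the operative events occurred in Thornford, not Varwick. Met.
  (b) The amount in controversy is 43,400 dollars, which meets the USD 10,000 floor — that alternative is enough. Met.
  (c) The operative events occurred in Thornford, not Varwick. However, the amount in controversy is USD 43,400, which meets the 36,500 dollars floor, so the 'unless' proviso supplies this condition. Satisfied.
  (d) The plaintiff resides in Harkdora, which is not Varwick. Satisfied.
  → Every requirement is satisfied — jurisdiction.
The Provincial Court of Holhaven:
  (a) The amount in controversy is USD 43,400, within the USD 250,000 ceiling, which satisfies one of the alternatives. The exception is not triggered, since no defendant resides in Holhaven (they reside in Kelley, Harkdora, Thornford). Condition met.
  (b) No party resides in Holhaven. Not met.
  (c) The plaintiff resides in Harkdora, which is not Holhaven, so one alternative holds. Met.
  (d) The operative events occurred in Thornford, not Holhaven; the corporate defendant(s) have their principal place of business in Kelley, not Holhaven — none of the alternatives is met. The proviso rescues it, though: the amount in controversy is $43,400, which meets the $5,000 floor. Condition met.
  → Not every requirement is met — no jurisdiction.
The Harkdora District Court:
  (a) The corporate defendant(s) have their principal place of business in Kelley, not Harkdora; no such written consent has been filed — every alternative fails. The proviso rescues it, though: the amount in controversy is 43,400 dollars, which meets the USD 40,000 floor. Condition met.
  (b) Joaquin Tansy resides in Harkdora, so one alternative holds. Satisfied.
  (c) The amount in controversy is $43,400, which meets the 25,000 dollars floor, so one alternative holds. Met.
  (d) Vera Quill resides in Harkdora, so one alternative holds. And the carve-out is inapplicable — the claim does not concern real property. Condition met.
  → The court has jurisdiction.

the Harkdora District Court; the Superior Court of Varwick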